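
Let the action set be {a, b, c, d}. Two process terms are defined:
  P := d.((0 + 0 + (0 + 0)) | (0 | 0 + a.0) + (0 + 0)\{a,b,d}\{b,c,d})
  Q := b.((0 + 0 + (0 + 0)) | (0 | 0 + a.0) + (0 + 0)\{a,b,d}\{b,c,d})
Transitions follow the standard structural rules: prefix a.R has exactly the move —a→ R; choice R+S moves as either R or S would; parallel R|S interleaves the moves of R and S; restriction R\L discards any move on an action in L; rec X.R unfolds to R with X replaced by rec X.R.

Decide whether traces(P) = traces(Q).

LTS(P): 3 reachable states
  s0 = d.((0 + 0 + (0 + 0)) | (0 | 0 + a.0) + (0 + 0)\{a,b,d}\{b,c,d}) has moves ··d··> s1
  s1 = (0 + 0 + (0 + 0)) | (0 | 0 + a.0) + (0 + 0)\{a,b,d}\{b,c,d} has moves ··a··> s2
  s2 = (0 + 0 + (0 + 0)) | 0 has moves stopped
LTS(Q): 3 reachable states
  t0 = b.((0 + 0 + (0 + 0)) | (0 | 0 + a.0) + (0 + 0)\{a,b,d}\{b,c,d}) has moves ··b··> t1
  t1 = (0 + 0 + (0 + 0)) | (0 | 0 + a.0) + (0 + 0)\{a,b,d}\{b,c,d} has moves ··a··> t2
  t2 = (0 + 0 + (0 + 0)) | 0 has moves stopped
Trace ⟨d⟩ through P, begin at {s0}:
  [1] d ⇒ {s1}
  ✓ P
Trace ⟨d⟩ through Q, begin at {t0}:
  [1] d ⇒ ∅ (Q stuck)

NO — witness ⟨d⟩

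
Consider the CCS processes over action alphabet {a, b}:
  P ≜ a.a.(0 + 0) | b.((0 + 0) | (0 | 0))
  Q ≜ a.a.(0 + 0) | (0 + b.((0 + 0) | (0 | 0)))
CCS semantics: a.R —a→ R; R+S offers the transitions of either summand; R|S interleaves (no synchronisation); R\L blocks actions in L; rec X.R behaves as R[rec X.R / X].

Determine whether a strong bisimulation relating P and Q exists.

P ~ Q

P's transition system — 6 states:
  m0 = a.a.(0 + 0) | b.((0 + 0) | (0 | 0)) → -a-> m1, -b-> m2
  m1 = a.(0 + 0) | b.((0 + 0) | (0 | 0)) → -a-> m3, -b-> m4
  m2 = a.a.(0 + 0) | ((0 + 0) | (0 | 0)) → -a-> m4
  m3 = (0 + 0) | b.((0 + 0) | (0 | 0)) → -b-> m5
  m4 = a.(0 + 0) | ((0 + 0) | (0 | 0)) → -a-> m5
  m5 = (0 + 0) | ((0 + 0) | (0 | 0)) → ·
Q's transition system — 6 states:
  n0 = a.a.(0 + 0) | (0 + b.((0 + 0) | (0 | 0))) → -a-> n1, -b-> n2
  n1 = a.(0 + 0) | (0 + b.((0 + 0) | (0 | 0))) → -a-> n3, -b-> n4
  n2 = a.a.(0 + 0) | ((0 + 0) | (0 | 0)) → -a-> n4
  n3 = (0 + 0) | (0 + b.((0 + 0) | (0 | 0))) → -b-> n5
  n4 = a.(0 + 0) | ((0 + 0) | (0 | 0)) → -a-> n5
  n5 = (0 + 0) | ((0 + 0) | (0 | 0)) → ·
Coarsest stable partition (strong bisimilarity classes):
  B0 = {m0, n0}
  B1 = {m1, n1}
  B2 = {m3, n3}
  B3 = {m5, n5}
  B4 = {m4, n4}
  B5 = {m2, n2}
m0 ∈ B0, n0 ∈ B0 → same block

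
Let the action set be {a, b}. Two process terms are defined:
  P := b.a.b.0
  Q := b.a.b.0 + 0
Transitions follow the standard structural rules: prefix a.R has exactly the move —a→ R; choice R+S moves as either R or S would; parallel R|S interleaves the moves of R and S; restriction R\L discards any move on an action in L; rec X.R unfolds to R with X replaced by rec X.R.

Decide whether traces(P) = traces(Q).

trace-equivalent

P's transition system — 4 states:
  s0 = b.a.b.0 ⊢ ··b··> s1
  s1 = a.b.0 ⊢ ··a··> s2
  s2 = b.0 ⊢ ··b··> s3
  s3 = 0 ⊢ deadlocked
Q's transition system — 4 states:
  t0 = b.a.b.0 + 0 ⊢ ··b··> t1
  t1 = a.b.0 ⊢ ··a··> t2
  t2 = b.0 ⊢ ··b··> t3
  t3 = 0 ⊢ deadlocked
Coarsest stable partition (strong bisimilarity classes):
  B0 = {s0, t0}
  B1 = {s1, t1}
  B2 = {s2, t2}
  B3 = {s3, t3}
s0 ∈ B0, t0 ∈ B0 → same block
Bisimilar ⇒ trace-equivalent.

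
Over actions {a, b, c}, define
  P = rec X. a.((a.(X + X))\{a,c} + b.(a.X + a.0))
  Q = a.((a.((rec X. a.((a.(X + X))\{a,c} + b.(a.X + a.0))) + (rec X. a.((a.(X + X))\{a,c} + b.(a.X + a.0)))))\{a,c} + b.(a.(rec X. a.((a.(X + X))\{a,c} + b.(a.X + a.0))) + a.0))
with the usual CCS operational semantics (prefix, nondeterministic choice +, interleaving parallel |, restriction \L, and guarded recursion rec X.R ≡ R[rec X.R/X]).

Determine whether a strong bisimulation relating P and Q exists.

P's transition system — 4 states:
  m0 = rec X. a.((a.(X + X))\{a,c} + b.(a.X + a.0)) | —a→ m1
  m1 = (a.((rec X. a.((a.(X + X))\{a,c} + b.(a.X + a.0))) + (rec X. a.((a.(X + X))\{a,c} + b.(a.X + a.0)))))\{a,c} + b.(a.(rec X. a.((a.(X + X))\{a,c} + b.(a.X + a.0))) + a.0) | —b→ m2
  m2 = a.(rec X. a.((a.(X + X))\{a,c} + b.(a.X + a.0))) + a.0 | —a→ m0, —a→ m3
  m3 = 0 | ∅
Q's transition system — 5 states:
  n0 = a.((a.((rec X. a.((a.(X + X))\{a,c} + b.(a.X + a.0))) + (rec X. a.((a.(X + X))\{a,c} + b.(a.X + a.0)))))\{a,c} + b.(a.(rec X. a.((a.(X + X))\{a,c} + b.(a.X + a.0))) + a.0)) | —a→ n1
  n1 = (a.((rec X. a.((a.(X + X))\{a,c} + b.(a.X + a.0))) + (rec X. a.((a.(X + X))\{a,c} + b.(a.X + a.0)))))\{a,c} + b.(a.(rec X. a.((a.(X + X))\{a,c} + b.(a.X + a.0))) + a.0) | —b→ n2
  n2 = a.(rec X. a.((a.(X + X))\{a,c} + b.(a.X + a.0))) + a.0 | —a→ n3, —a→ n4
  n3 = 0 | ∅
  n4 = rec X. a.((a.(X + X))\{a,c} + b.(a.X + a.0)) | —a→ n1
Partition-refinement fixed point:
  B0 = {m0, n0, n4}
  B1 = {m1, n1}
  B2 = {m2, n2}
  B3 = {m3, n3}
m0 ∈ B0, n0 ∈ B0 → same block

bisimilar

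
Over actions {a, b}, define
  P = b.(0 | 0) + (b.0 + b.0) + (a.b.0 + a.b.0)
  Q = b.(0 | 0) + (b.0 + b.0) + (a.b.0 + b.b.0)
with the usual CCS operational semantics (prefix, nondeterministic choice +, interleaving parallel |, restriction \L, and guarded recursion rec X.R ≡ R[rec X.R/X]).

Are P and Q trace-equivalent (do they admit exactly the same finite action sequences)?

NO — witness ⟨bb⟩

LTS(P): 4 reachable states
  p0 = b.(0 | 0) + (b.0 + b.0) + (a.b.0 + a.b.0) has moves ··a··> p1, ··b··> p2, ··b··> p3
  p1 = b.0 has moves ··b··> p2
  p2 = 0 has moves ·
  p3 = 0 | 0 has moves ·
LTS(Q): 4 reachable states
  q0 = b.(0 | 0) + (b.0 + b.0) + (a.b.0 + b.b.0) has moves ··a··> q1, ··b··> q1, ··b··> q2, ··b··> q3
  q1 = b.0 has moves ··b··> q2
  q2 = 0 has moves ·
  q3 = 0 | 0 has moves ·
Trace ⟨bb⟩ through Q, begin at {q0}:
  after b @ step 1: {q1, q2, q3}
  after b @ step 2: {q2}
  Q completes σ.
Trace ⟨bb⟩ through P, begin at {p0}:
  after b @ step 1: {p2, p3}
  after b @ step 2: no successor for P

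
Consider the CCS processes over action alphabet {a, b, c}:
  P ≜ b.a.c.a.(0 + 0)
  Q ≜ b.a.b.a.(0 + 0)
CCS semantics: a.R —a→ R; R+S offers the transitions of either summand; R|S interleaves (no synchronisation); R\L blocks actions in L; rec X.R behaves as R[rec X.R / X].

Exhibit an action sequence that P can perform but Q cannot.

P's transition system — 5 states:
  u0 = b.a.c.a.(0 + 0) has moves =b=> u1
  u1 = a.c.a.(0 + 0) has moves =a=> u2
  u2 = c.a.(0 + 0) has moves =c=> u3
  u3 = a.(0 + 0) has moves =a=> u4
  u4 = 0 + 0 has moves (no moves)
Q's transition system — 5 states:
  v0 = b.a.b.a.(0 + 0) has moves =b=> v1
  v1 = a.b.a.(0 + 0) has moves =a=> v2
  v2 = b.a.(0 + 0) has moves =b=> v3
  v3 = a.(0 + 0) has moves =a=> v4
  v4 = 0 + 0 has moves (no moves)
Trace ⟨bac⟩ through P, begin at {u0}:
  [1] b ⇒ {u1}
  [2] a ⇒ {u2}
  [3] c ⇒ {u3}
  ✓ P
Trace ⟨bac⟩ through Q, begin at {v0}:
  [1] b ⇒ {v1}
  [2] a ⇒ {v2}
  [3] c ⇒ no successor for Q

bac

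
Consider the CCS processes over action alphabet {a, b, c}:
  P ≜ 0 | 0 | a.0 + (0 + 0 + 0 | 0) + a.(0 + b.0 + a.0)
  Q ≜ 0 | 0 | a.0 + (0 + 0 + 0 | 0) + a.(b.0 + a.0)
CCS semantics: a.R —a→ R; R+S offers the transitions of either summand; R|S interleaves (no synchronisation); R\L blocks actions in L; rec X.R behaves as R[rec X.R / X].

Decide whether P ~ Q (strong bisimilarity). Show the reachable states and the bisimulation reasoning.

LTS(P): 4 reachable states
  u0 = 0 | 0 | a.0 + (0 + 0 + 0 | 0) + a.(0 + b.0 + a.0) ⊢ --a--▸ u1, --a--▸ u2
  u1 = 0 + b.0 + a.0 ⊢ --a--▸ u3, --b--▸ u3
  u2 = 0 | 0 | 0 ⊢ deadlocked
  u3 = 0 ⊢ deadlocked
LTS(Q): 4 reachable states
  v0 = 0 | 0 | a.0 + (0 + 0 + 0 | 0) + a.(b.0 + a.0) ⊢ --a--▸ v1, --a--▸ v2
  v1 = 0 | 0 | 0 ⊢ deadlocked
  v2 = b.0 + a.0 ⊢ --a--▸ v3, --b--▸ v3
  v3 = 0 ⊢ deadlocked
Partition-refinement fixed point:
  B0 = {u0, v0}
  B1 = {u2, u3, v1, v3}
  B2 = {u1, v2}
u0 ∈ B0, v0 ∈ B0 → same block

bisimilar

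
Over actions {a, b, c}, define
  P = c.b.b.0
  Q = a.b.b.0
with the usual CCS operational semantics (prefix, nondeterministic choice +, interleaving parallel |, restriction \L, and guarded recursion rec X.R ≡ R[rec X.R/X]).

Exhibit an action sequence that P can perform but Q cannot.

c

Reachable graph of P (4 states):
  p0 = c.b.b.0 ⊢ ··c··> p1
  p1 = b.b.0 ⊢ ··b··> p2
  p2 = b.0 ⊢ ··b··> p3
  p3 = 0 ⊢ ∅
Reachable graph of Q (4 states):
  q0 = a.b.b.0 ⊢ ··a··> q1
  q1 = b.b.0 ⊢ ··b··> q2
  q2 = b.0 ⊢ ··b··> q3
  q3 = 0 ⊢ ∅
Trace ⟨c⟩ through P, begin at {p0}:
  step 1 (c): {p1}
  ✓ P
Trace ⟨c⟩ through Q, begin at {q0}:
  step 1 (c): no successor for Q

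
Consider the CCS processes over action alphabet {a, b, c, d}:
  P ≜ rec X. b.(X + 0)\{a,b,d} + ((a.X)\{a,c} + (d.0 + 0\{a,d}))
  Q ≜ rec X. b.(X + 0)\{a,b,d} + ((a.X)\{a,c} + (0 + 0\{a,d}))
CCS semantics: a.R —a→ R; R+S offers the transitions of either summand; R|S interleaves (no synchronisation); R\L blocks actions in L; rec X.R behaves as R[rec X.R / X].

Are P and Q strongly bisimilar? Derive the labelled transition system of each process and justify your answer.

NO

LTS(P): 3 reachable states
  p0 = rec X. b.(X + 0)\{a,b,d} + ((a.X)\{a,c} + (d.0 + 0\{a,d})) | —b→ p1, —d→ p2
  p1 = ((rec X. b.(X + 0)\{a,b,d} + ((a.X)\{a,c} + (d.0 + 0\{a,d}))) + 0)\{a,b,d} | (no moves)
  p2 = 0 | (no moves)
LTS(Q): 2 reachable states
  q0 = rec X. b.(X + 0)\{a,b,d} + ((a.X)\{a,c} + (0 + 0\{a,d})) | —b→ q1
  q1 = ((rec X. b.(X + 0)\{a,b,d} + ((a.X)\{a,c} + (0 + 0\{a,d}))) + 0)\{a,b,d} | (no moves)
Partition-refinement fixed point:
  B0 = {p0}
  B1 = {p1, p2, q1}
  B2 = {q0}
p0 ∈ B0, q0 ∈ B2 → different blocks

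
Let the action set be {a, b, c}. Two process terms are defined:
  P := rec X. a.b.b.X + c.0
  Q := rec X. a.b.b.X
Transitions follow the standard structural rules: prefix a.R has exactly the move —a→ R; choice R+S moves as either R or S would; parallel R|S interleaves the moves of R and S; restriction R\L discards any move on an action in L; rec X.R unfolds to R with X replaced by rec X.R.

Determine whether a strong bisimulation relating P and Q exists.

LTS(P): 4 reachable states
  m0 = rec X. a.b.b.X + c.0 has moves —a→ m1, —c→ m2
  m1 = b.b.(rec X. a.b.b.X + c.0) has moves —b→ m3
  m2 = 0 has moves stopped
  m3 = b.(rec X. a.b.b.X + c.0) has moves —b→ m0
LTS(Q): 3 reachable states
  n0 = rec X. a.b.b.X has moves —a→ n1
  n1 = b.b.(rec X. a.b.b.X) has moves —b→ n2
  n2 = b.(rec X. a.b.b.X) has moves —b→ n0
Partition-refinement fixed point:
  B0 = {m0}
  B1 = {m1}
  B2 = {m3}
  B3 = {m2}
  B4 = {n0}
  B5 = {n1}
  B6 = {n2}
m0 ∈ B0, n0 ∈ B4 → different blocks

not bisimilar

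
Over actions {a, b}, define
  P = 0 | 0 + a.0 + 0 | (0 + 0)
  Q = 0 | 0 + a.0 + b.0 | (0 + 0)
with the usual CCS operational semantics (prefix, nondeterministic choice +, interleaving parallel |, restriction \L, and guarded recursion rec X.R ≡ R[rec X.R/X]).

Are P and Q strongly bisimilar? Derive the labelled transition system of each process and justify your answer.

Reachable graph of P (2 states):
  s0 = 0 | 0 + a.0 + 0 | (0 + 0) :: --a--▸ s1
  s1 = 0 :: ·
Reachable graph of Q (3 states):
  t0 = 0 | 0 + a.0 + b.0 | (0 + 0) :: --a--▸ t1, --b--▸ t2
  t1 = 0 :: ·
  t2 = 0 | (0 + 0) :: ·
Partition-refinement fixed point:
  B0 = {s0}
  B1 = {s1, t1, t2}
  B2 = {t0}
s0 ∈ B0, t0 ∈ B2 → different blocks

P ≁ Q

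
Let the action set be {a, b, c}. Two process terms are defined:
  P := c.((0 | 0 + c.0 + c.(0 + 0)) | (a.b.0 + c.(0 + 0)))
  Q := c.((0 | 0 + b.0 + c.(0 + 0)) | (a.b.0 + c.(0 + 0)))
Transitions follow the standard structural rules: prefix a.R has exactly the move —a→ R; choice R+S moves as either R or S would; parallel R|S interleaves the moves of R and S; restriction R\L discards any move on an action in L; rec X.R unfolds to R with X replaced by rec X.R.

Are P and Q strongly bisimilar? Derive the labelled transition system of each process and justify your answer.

P's transition system — 13 states:
  s0 = c.((0 | 0 + c.0 + c.(0 + 0)) | (a.b.0 + c.(0 + 0))) :: --c--▸ s1
  s1 = (0 | 0 + c.0 + c.(0 + 0)) | (a.b.0 + c.(0 + 0)) :: --a--▸ s2, --c--▸ s3, --c--▸ s4, --c--▸ s5
  s2 = (0 | 0 + c.0 + c.(0 + 0)) | b.0 :: --b--▸ s6, --c--▸ s7, --c--▸ s8
  s3 = (0 + 0) | (a.b.0 + c.(0 + 0)) :: --a--▸ s7, --c--▸ s9
  s4 = (0 | 0 + c.0 + c.(0 + 0)) | (0 + 0) :: --c--▸ s10, --c--▸ s9
  s5 = 0 | (a.b.0 + c.(0 + 0)) :: --a--▸ s8, --c--▸ s10
  s6 = (0 | 0 + c.0 + c.(0 + 0)) | 0 :: --c--▸ s11, --c--▸ s12
  s7 = (0 + 0) | b.0 :: --b--▸ s11
  s8 = 0 | b.0 :: --b--▸ s12
  s9 = (0 + 0) | (0 + 0) :: (no moves)
  s10 = 0 | (0 + 0) :: (no moves)
  s11 = (0 + 0) | 0 :: (no moves)
  s12 = 0 | 0 :: (no moves)
Q's transition system — 13 states:
  t0 = c.((0 | 0 + b.0 + c.(0 + 0)) | (a.b.0 + c.(0 + 0))) :: --c--▸ t1
  t1 = (0 | 0 + b.0 + c.(0 + 0)) | (a.b.0 + c.(0 + 0)) :: --a--▸ t2, --b--▸ t3, --c--▸ t4, --c--▸ t5
  t2 = (0 | 0 + b.0 + c.(0 + 0)) | b.0 :: --b--▸ t6, --b--▸ t7, --c--▸ t8
  t3 = 0 | (a.b.0 + c.(0 + 0)) :: --a--▸ t7, --c--▸ t9
  t4 = (0 + 0) | (a.b.0 + c.(0 + 0)) :: --a--▸ t8, --c--▸ t10
  t5 = (0 | 0 + b.0 + c.(0 + 0)) | (0 + 0) :: --b--▸ t9, --c--▸ t10
  t6 = (0 | 0 + b.0 + c.(0 + 0)) | 0 :: --b--▸ t11, --c--▸ t12
  t7 = 0 | b.0 :: --b--▸ t11
  t8 = (0 + 0) | b.0 :: --b--▸ t12
  t9 = 0 | (0 + 0) :: (no moves)
  t10 = (0 + 0) | (0 + 0) :: (no moves)
  t11 = 0 | 0 :: (no moves)
  t12 = (0 + 0) | 0 :: (no moves)
Bisimilarity quotient blocks:
  B0 = {s0}
  B1 = {s1}
  B2 = {s3, s5, t3, t4}
  B3 = {s10, s11, s12, s9, t10, t11, t12, t9}
  B4 = {s7, s8, t7, t8}
  B5 = {s4, s6}
  B6 = {s2}
  B7 = {t0}
  B8 = {t1}
  B9 = {t2}
  B10 = {t5, t6}
s0 ∈ B0, t0 ∈ B7 → different blocks

not bisimilar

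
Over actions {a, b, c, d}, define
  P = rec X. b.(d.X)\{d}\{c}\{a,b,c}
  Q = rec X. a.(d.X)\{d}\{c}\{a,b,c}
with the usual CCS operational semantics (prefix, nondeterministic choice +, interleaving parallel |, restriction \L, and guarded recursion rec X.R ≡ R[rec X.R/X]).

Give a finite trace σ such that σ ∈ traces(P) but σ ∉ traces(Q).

LTS(P): 2 reachable states
  p0 = rec X. b.(d.X)\{d}\{c}\{a,b,c} → —b→ p1
  p1 = (d.(rec X. b.(d.X)\{d}\{c}\{a,b,c}))\{d}\{c}\{a,b,c} → stopped
LTS(Q): 2 reachable states
  q0 = rec X. a.(d.X)\{d}\{c}\{a,b,c} → —a→ q1
  q1 = (d.(rec X. a.(d.X)\{d}\{c}\{a,b,c}))\{d}\{c}\{a,b,c} → stopped
Trace ⟨b⟩ through P, begin at {p0}:
  [1] b ⇒ {p1}
  ✓ P
Trace ⟨b⟩ through Q, begin at {q0}:
  [1] b ⇒ no successor for Q

b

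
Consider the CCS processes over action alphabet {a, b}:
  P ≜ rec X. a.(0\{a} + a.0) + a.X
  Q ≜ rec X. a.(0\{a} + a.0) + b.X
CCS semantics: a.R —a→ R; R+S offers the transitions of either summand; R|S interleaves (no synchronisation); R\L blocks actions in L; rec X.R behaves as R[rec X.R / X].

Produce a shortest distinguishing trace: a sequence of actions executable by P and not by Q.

LTS(P): 3 reachable states
  m0 = rec X. a.(0\{a} + a.0) + a.X | --a--▸ m0, --a--▸ m1
  m1 = 0\{a} + a.0 | --a--▸ m2
  m2 = 0 | (no moves)
LTS(Q): 3 reachable states
  n0 = rec X. a.(0\{a} + a.0) + b.X | --a--▸ n1, --b--▸ n0
  n1 = 0\{a} + a.0 | --a--▸ n2
  n2 = 0 | (no moves)
Executing aaa from P (initial set {m0}):
  after a @ step 1: {m0, m1}
  after a @ step 2: {m0, m1, m2}
  after a @ step 3: {m0, m1, m2}
  ✓ P
Executing aaa from Q (initial set {n0}):
  after a @ step 1: {n1}
  after a @ step 2: {n2}
  after a @ step 3: no successor for Q

aaa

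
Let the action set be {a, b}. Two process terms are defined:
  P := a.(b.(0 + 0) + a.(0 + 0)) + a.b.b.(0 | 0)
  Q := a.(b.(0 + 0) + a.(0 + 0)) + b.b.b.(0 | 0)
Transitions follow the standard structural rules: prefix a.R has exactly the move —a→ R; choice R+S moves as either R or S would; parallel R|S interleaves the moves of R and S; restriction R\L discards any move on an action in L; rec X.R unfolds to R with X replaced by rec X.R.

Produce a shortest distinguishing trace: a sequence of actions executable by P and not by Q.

LTS(P): 6 reachable states
  u0 = a.(b.(0 + 0) + a.(0 + 0)) + a.b.b.(0 | 0) | =a=> u1, =a=> u2
  u1 = b.(0 + 0) + a.(0 + 0) | =a=> u3, =b=> u3
  u2 = b.b.(0 | 0) | =b=> u4
  u3 = 0 + 0 | ·
  u4 = b.(0 | 0) | =b=> u5
  u5 = 0 | 0 | ·
LTS(Q): 6 reachable states
  v0 = a.(b.(0 + 0) + a.(0 + 0)) + b.b.b.(0 | 0) | =a=> v1, =b=> v2
  v1 = b.(0 + 0) + a.(0 + 0) | =a=> v3, =b=> v3
  v2 = b.b.(0 | 0) | =b=> v4
  v3 = 0 + 0 | ·
  v4 = b.(0 | 0) | =b=> v5
  v5 = 0 | 0 | ·
Run σ = ⟨abb⟩ on P: start {u0}
  [1] a ⇒ {u1, u2}
  [2] b ⇒ {u3, u4}
  [3] b ⇒ {u5}
  — P admits the full trace.
Run σ = ⟨abb⟩ on Q: start {v0}
  [1] a ⇒ {v1}
  [2] b ⇒ {v3}
  [3] b ⇒ ∅  — Q cannot continue

abb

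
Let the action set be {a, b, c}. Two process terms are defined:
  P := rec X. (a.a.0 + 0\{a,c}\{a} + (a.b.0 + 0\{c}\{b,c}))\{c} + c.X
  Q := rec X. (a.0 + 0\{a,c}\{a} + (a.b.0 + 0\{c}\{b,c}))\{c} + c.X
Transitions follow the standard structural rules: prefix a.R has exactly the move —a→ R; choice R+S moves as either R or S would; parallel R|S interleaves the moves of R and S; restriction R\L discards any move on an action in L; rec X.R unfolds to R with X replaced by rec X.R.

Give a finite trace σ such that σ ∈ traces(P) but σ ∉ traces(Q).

aa

Reachable graph of P (4 states):
  u0 = rec X. (a.a.0 + 0\{a,c}\{a} + (a.b.0 + 0\{c}\{b,c}))\{c} + c.X | —a→ u1, —a→ u2, —c→ u0
  u1 = (a.0)\{c} | —a→ u3
  u2 = (b.0)\{c} | —b→ u3
  u3 = 0\{c} | ·
Reachable graph of Q (3 states):
  v0 = rec X. (a.0 + 0\{a,c}\{a} + (a.b.0 + 0\{c}\{b,c}))\{c} + c.X | —a→ v1, —a→ v2, —c→ v0
  v1 = (b.0)\{c} | —b→ v2
  v2 = 0\{c} | ·
Run σ = ⟨aa⟩ on P: start {u0}
  after a @ step 1: {u1, u2}
  after a @ step 2: {u3}
  P completes σ.
Run σ = ⟨aa⟩ on Q: start {v0}
  after a @ step 1: {v1, v2}
  after a @ step 2: ∅ (Q stuck)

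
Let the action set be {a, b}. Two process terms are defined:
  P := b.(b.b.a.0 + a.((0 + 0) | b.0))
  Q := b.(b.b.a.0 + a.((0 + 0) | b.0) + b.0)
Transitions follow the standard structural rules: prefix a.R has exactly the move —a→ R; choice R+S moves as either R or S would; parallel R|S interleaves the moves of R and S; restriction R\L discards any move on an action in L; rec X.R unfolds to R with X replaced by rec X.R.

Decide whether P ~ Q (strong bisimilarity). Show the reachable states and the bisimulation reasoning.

P ≁ Q

Reachable graph of P (7 states):
  m0 = b.(b.b.a.0 + a.((0 + 0) | b.0)) | =b=> m1
  m1 = b.b.a.0 + a.((0 + 0) | b.0) | =a=> m2, =b=> m3
  m2 = (0 + 0) | b.0 | =b=> m4
  m3 = b.a.0 | =b=> m5
  m4 = (0 + 0) | 0 | stopped
  m5 = a.0 | =a=> m6
  m6 = 0 | stopped
Reachable graph of Q (7 states):
  n0 = b.(b.b.a.0 + a.((0 + 0) | b.0) + b.0) | =b=> n1
  n1 = b.b.a.0 + a.((0 + 0) | b.0) + b.0 | =a=> n2, =b=> n3, =b=> n4
  n2 = (0 + 0) | b.0 | =b=> n5
  n3 = 0 | stopped
  n4 = b.a.0 | =b=> n6
  n5 = (0 + 0) | 0 | stopped
  n6 = a.0 | =a=> n3
Bisimilarity quotient blocks:
  B0 = {m0}
  B1 = {m1}
  B2 = {m2, n2}
  B3 = {m4, m6, n3, n5}
  B4 = {m3, n4}
  B5 = {m5, n6}
  B6 = {n0}
  B7 = {n1}
m0 ∈ B0, n0 ∈ B6 → different blocks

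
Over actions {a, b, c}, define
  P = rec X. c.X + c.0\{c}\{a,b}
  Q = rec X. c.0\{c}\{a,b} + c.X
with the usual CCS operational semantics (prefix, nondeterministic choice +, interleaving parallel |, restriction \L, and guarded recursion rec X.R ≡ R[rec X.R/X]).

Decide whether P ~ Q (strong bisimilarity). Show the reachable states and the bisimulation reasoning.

bisimilar

LTS(P): 2 reachable states
  p0 = rec X. c.X + c.0\{c}\{a,b} ⊢ =c=> p0, =c=> p1
  p1 = 0\{c}\{a,b} ⊢ ·
LTS(Q): 2 reachable states
  q0 = rec X. c.0\{c}\{a,b} + c.X ⊢ =c=> q0, =c=> q1
  q1 = 0\{c}\{a,b} ⊢ ·
Partition-refinement fixed point:
  B0 = {p0, q0}
  B1 = {p1, q1}
p0 ∈ B0, q0 ∈ B0 → same block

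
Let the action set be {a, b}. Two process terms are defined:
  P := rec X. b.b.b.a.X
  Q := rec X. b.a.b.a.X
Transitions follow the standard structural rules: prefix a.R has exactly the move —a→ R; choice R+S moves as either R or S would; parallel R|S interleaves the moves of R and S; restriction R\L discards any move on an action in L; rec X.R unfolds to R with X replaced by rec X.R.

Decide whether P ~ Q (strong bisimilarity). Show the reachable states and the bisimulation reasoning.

P ≁ Q

Reachable graph of P (4 states):
  p0 = rec X. b.b.b.a.X ⊢ =b=> p1
  p1 = b.b.a.(rec X. b.b.b.a.X) ⊢ =b=> p2
  p2 = b.a.(rec X. b.b.b.a.X) ⊢ =b=> p3
  p3 = a.(rec X. b.b.b.a.X) ⊢ =a=> p0
Reachable graph of Q (4 states):
  q0 = rec X. b.a.b.a.X ⊢ =b=> q1
  q1 = a.b.a.(rec X. b.a.b.a.X) ⊢ =a=> q2
  q2 = b.a.(rec X. b.a.b.a.X) ⊢ =b=> q3
  q3 = a.(rec X. b.a.b.a.X) ⊢ =a=> q0
Coarsest stable partition (strong bisimilarity classes):
  B0 = {p0}
  B1 = {p1}
  B2 = {p2}
  B3 = {p3}
  B4 = {q0, q2}
  B5 = {q1, q3}
p0 ∈ B0, q0 ∈ B4 → different blocks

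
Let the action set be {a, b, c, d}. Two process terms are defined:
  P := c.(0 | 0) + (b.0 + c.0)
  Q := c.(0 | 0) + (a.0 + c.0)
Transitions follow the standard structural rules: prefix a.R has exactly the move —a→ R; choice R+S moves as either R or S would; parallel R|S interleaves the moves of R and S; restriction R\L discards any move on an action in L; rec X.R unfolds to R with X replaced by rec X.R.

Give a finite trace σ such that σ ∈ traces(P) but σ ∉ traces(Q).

Reachable graph of P (3 states):
  p0 = c.(0 | 0) + (b.0 + c.0) :: —b→ p1, —c→ p1, —c→ p2
  p1 = 0 :: ·
  p2 = 0 | 0 :: ·
Reachable graph of Q (3 states):
  q0 = c.(0 | 0) + (a.0 + c.0) :: —a→ q1, —c→ q1, —c→ q2
  q1 = 0 :: ·
  q2 = 0 | 0 :: ·
Run σ = ⟨b⟩ on P: start {p0}
  [1] b ⇒ {p1}
  — P admits the full trace.
Run σ = ⟨b⟩ on Q: start {q0}
  [1] b ⇒ ∅  — Q cannot continue

b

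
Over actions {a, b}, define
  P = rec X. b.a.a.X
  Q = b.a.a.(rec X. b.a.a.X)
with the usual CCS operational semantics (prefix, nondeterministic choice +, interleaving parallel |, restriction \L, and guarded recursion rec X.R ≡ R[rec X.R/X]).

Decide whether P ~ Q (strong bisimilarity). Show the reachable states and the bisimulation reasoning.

bisimilar

P's transition system — 3 states:
  s0 = rec X. b.a.a.X has moves —b→ s1
  s1 = a.a.(rec X. b.a.a.X) has moves —a→ s2
  s2 = a.(rec X. b.a.a.X) has moves —a→ s0
Q's transition system — 4 states:
  t0 = b.a.a.(rec X. b.a.a.X) has moves —b→ t1
  t1 = a.a.(rec X. b.a.a.X) has moves —a→ t2
  t2 = a.(rec X. b.a.a.X) has moves —a→ t3
  t3 = rec X. b.a.a.X has moves —b→ t1
Partition-refinement fixed point:
  B0 = {s0, t0, t3}
  B1 = {s1, t1}
  B2 = {s2, t2}
s0 ∈ B0, t0 ∈ B0 → same block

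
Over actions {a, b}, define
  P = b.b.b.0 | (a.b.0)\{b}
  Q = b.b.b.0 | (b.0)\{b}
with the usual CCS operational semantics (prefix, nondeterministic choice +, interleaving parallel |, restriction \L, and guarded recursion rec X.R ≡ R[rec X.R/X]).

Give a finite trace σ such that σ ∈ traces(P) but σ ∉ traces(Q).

a

Reachable graph of P (8 states):
  s0 = b.b.b.0 | (a.b.0)\{b} | --a--▸ s1, --b--▸ s2
  s1 = b.b.b.0 | (b.0)\{b} | --b--▸ s3
  s2 = b.b.0 | (a.b.0)\{b} | --a--▸ s3, --b--▸ s4
  s3 = b.b.0 | (b.0)\{b} | --b--▸ s5
  s4 = b.0 | (a.b.0)\{b} | --a--▸ s5, --b--▸ s6
  s5 = b.0 | (b.0)\{b} | --b--▸ s7
  s6 = 0 | (a.b.0)\{b} | --a--▸ s7
  s7 = 0 | (b.0)\{b} | ·
Reachable graph of Q (4 states):
  t0 = b.b.b.0 | (b.0)\{b} | --b--▸ t1
  t1 = b.b.0 | (b.0)\{b} | --b--▸ t2
  t2 = b.0 | (b.0)\{b} | --b--▸ t3
  t3 = 0 | (b.0)\{b} | ·
Trace ⟨a⟩ through P, begin at {s0}:
  after a @ step 1: {s1}
  ✓ P
Trace ⟨a⟩ through Q, begin at {t0}:
  after a @ step 1: ∅  — Q cannot continue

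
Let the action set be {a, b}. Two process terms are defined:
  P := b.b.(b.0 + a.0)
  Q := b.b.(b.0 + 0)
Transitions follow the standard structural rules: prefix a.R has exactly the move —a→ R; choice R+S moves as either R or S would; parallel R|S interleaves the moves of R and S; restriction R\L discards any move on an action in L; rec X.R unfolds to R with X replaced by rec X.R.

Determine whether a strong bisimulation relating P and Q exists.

P ≁ Q

Reachable graph of P (4 states):
  m0 = b.b.(b.0 + a.0) has moves -b-> m1
  m1 = b.(b.0 + a.0) has moves -b-> m2
  m2 = b.0 + a.0 has moves -a-> m3, -b-> m3
  m3 = 0 has moves ∅
Reachable graph of Q (4 states):
  n0 = b.b.(b.0 + 0) has moves -b-> n1
  n1 = b.(b.0 + 0) has moves -b-> n2
  n2 = b.0 + 0 has moves -b-> n3
  n3 = 0 has moves ∅
Partition-refinement fixed point:
  B0 = {m0}
  B1 = {m1}
  B2 = {m2}
  B3 = {m3, n3}
  B4 = {n0}
  B5 = {n1}
  B6 = {n2}
m0 ∈ B0, n0 ∈ B4 → different blocks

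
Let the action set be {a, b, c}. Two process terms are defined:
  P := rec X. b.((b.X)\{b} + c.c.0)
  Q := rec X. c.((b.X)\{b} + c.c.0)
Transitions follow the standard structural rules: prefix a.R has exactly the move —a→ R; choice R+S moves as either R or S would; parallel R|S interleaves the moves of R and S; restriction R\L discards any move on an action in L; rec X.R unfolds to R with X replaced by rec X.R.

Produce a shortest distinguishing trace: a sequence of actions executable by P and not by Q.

P's transition system — 4 states:
  p0 = rec X. b.((b.X)\{b} + c.c.0) ⊢ —b→ p1
  p1 = (b.(rec X. b.((b.X)\{b} + c.c.0)))\{b} + c.c.0 ⊢ —c→ p2
  p2 = c.0 ⊢ —c→ p3
  p3 = 0 ⊢ ·
Q's transition system — 4 states:
  q0 = rec X. c.((b.X)\{b} + c.c.0) ⊢ —c→ q1
  q1 = (b.(rec X. c.((b.X)\{b} + c.c.0)))\{b} + c.c.0 ⊢ —c→ q2
  q2 = c.0 ⊢ —c→ q3
  q3 = 0 ⊢ ·
Run σ = ⟨b⟩ on P: start {p0}
  [1] b ⇒ {p1}
  ✓ P
Run σ = ⟨b⟩ on Q: start {q0}
  [1] b ⇒ ∅ (Q stuck)

b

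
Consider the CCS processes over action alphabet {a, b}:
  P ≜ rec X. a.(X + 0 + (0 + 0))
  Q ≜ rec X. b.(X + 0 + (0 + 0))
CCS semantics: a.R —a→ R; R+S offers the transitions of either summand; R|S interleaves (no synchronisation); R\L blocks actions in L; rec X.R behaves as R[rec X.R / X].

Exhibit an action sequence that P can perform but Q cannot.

a

Reachable graph of P (2 states):
  p0 = rec X. a.(X + 0 + (0 + 0)) has moves ··a··> p1
  p1 = (rec X. a.(X + 0 + (0 + 0))) + 0 + (0 + 0) has moves ··a··> p1
Reachable graph of Q (2 states):
  q0 = rec X. b.(X + 0 + (0 + 0)) has moves ··b··> q1
  q1 = (rec X. b.(X + 0 + (0 + 0))) + 0 + (0 + 0) has moves ··b··> q1
Executing a from P (initial set {p0}):
  after a @ step 1: {p1}
  — P admits the full trace.
Executing a from Q (initial set {q0}):
  after a @ step 1: ∅  — Q cannot continue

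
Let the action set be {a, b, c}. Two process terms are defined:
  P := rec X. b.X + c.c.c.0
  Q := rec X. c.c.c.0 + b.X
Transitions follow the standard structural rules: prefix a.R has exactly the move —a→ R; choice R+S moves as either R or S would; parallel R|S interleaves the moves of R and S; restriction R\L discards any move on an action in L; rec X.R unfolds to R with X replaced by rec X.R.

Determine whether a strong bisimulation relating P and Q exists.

P ~ Q

LTS(P): 4 reachable states
  s0 = rec X. b.X + c.c.c.0 → =b=> s0, =c=> s1
  s1 = c.c.0 → =c=> s2
  s2 = c.0 → =c=> s3
  s3 = 0 → deadlocked
LTS(Q): 4 reachable states
  t0 = rec X. c.c.c.0 + b.X → =b=> t0, =c=> t1
  t1 = c.c.0 → =c=> t2
  t2 = c.0 → =c=> t3
  t3 = 0 → deadlocked
Coarsest stable partition (strong bisimilarity classes):
  B0 = {s0, t0}
  B1 = {s1, t1}
  B2 = {s2, t2}
  B3 = {s3, t3}
s0 ∈ B0, t0 ∈ B0 → same block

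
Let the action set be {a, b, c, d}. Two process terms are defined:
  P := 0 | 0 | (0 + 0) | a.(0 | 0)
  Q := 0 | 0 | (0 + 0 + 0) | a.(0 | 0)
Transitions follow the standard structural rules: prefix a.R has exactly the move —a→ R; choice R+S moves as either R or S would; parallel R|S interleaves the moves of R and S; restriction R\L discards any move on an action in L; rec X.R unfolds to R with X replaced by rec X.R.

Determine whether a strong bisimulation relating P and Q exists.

Reachable graph of P (2 states):
  p0 = 0 | 0 | (0 + 0) | a.(0 | 0) | —a→ p1
  p1 = 0 | 0 | (0 + 0) | (0 | 0) | (no moves)
Reachable graph of Q (2 states):
  q0 = 0 | 0 | (0 + 0 + 0) | a.(0 | 0) | —a→ q1
  q1 = 0 | 0 | (0 + 0 + 0) | (0 | 0) | (no moves)
Coarsest stable partition (strong bisimilarity classes):
  B0 = {p0, q0}
  B1 = {p1, q1}
p0 ∈ B0, q0 ∈ B0 → same block

YES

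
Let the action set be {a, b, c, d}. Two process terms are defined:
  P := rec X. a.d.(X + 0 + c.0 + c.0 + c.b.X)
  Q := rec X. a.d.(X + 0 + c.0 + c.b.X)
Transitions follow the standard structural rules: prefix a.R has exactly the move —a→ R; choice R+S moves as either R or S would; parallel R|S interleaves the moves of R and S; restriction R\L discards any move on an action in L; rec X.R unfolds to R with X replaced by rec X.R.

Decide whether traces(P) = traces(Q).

LTS(P): 5 reachable states
  u0 = rec X. a.d.(X + 0 + c.0 + c.0 + c.b.X) :: ··a··> u1
  u1 = d.((rec X. a.d.(X + 0 + c.0 + c.0 + c.b.X)) + 0 + c.0 + c.0 + c.b.(rec X. a.d.(X + 0 + c.0 + c.0 + c.b.X))) :: ··d··> u2
  u2 = (rec X. a.d.(X + 0 + c.0 + c.0 + c.b.X)) + 0 + c.0 + c.0 + c.b.(rec X. a.d.(X + 0 + c.0 + c.0 + c.b.X)) :: ··a··> u1, ··c··> u3, ··c··> u4
  u3 = 0 :: (no moves)
  u4 = b.(rec X. a.d.(X + 0 + c.0 + c.0 + c.b.X)) :: ··b··> u0
LTS(Q): 5 reachable states
  v0 = rec X. a.d.(X + 0 + c.0 + c.b.X) :: ··a··> v1
  v1 = d.((rec X. a.d.(X + 0 + c.0 + c.b.X)) + 0 + c.0 + c.b.(rec X. a.d.(X + 0 + c.0 + c.b.X))) :: ··d··> v2
  v2 = (rec X. a.d.(X + 0 + c.0 + c.b.X)) + 0 + c.0 + c.b.(rec X. a.d.(X + 0 + c.0 + c.b.X)) :: ··a··> v1, ··c··> v3, ··c··> v4
  v3 = 0 :: (no moves)
  v4 = b.(rec X. a.d.(X + 0 + c.0 + c.b.X)) :: ··b··> v0
Partition-refinement fixed point:
  B0 = {u0, v0}
  B1 = {u1, v1}
  B2 = {u2, v2}
  B3 = {u4, v4}
  B4 = {u3, v3}
u0 ∈ B0, v0 ∈ B0 → same block
Bisimilar ⇒ trace-equivalent.

YES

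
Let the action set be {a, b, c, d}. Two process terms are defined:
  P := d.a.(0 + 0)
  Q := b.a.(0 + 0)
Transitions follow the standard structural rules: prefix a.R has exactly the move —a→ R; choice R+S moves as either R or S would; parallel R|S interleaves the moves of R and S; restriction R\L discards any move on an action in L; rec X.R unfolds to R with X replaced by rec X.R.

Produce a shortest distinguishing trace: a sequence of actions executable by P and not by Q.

d

P's transition system — 3 states:
  u0 = d.a.(0 + 0) :: --d--▸ u1
  u1 = a.(0 + 0) :: --a--▸ u2
  u2 = 0 + 0 :: ·
Q's transition system — 3 states:
  v0 = b.a.(0 + 0) :: --b--▸ v1
  v1 = a.(0 + 0) :: --a--▸ v2
  v2 = 0 + 0 :: ·
Run σ = ⟨d⟩ on P: start {u0}
  [1] d ⇒ {u1}
  P completes σ.
Run σ = ⟨d⟩ on Q: start {v0}
  [1] d ⇒ ∅ (Q stuck)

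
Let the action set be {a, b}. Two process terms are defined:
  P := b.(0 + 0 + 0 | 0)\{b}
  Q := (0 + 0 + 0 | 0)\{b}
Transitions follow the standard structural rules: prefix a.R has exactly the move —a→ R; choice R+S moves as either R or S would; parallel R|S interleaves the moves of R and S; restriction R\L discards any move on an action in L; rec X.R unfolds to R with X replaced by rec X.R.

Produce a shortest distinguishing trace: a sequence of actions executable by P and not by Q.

b

LTS(P): 2 reachable states
  p0 = b.(0 + 0 + 0 | 0)\{b} :: —b→ p1
  p1 = (0 + 0 + 0 | 0)\{b} :: stopped
LTS(Q): 1 reachable states
  q0 = (0 + 0 + 0 | 0)\{b} :: stopped
Trace ⟨b⟩ through P, begin at {p0}:
  step 1 (b): {p1}
  P completes σ.
Trace ⟨b⟩ through Q, begin at {q0}:
  step 1 (b): ∅  — Q cannot continue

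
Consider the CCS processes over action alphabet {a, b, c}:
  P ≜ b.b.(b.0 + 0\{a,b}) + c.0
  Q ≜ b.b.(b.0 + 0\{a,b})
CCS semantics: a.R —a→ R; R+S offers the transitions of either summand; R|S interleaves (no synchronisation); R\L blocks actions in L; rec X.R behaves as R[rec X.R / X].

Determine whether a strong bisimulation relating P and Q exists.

LTS(P): 4 reachable states
  u0 = b.b.(b.0 + 0\{a,b}) + c.0 → —b→ u1, —c→ u2
  u1 = b.(b.0 + 0\{a,b}) → —b→ u3
  u2 = 0 → (no moves)
  u3 = b.0 + 0\{a,b} → —b→ u2
LTS(Q): 4 reachable states
  v0 = b.b.(b.0 + 0\{a,b}) → —b→ v1
  v1 = b.(b.0 + 0\{a,b}) → —b→ v2
  v2 = b.0 + 0\{a,b} → —b→ v3
  v3 = 0 → (no moves)
Partition-refinement fixed point:
  B0 = {u0}
  B1 = {u1, v1}
  B2 = {u3, v2}
  B3 = {u2, v3}
  B4 = {v0}
u0 ∈ B0, v0 ∈ B4 → different blocks

P ≁ Q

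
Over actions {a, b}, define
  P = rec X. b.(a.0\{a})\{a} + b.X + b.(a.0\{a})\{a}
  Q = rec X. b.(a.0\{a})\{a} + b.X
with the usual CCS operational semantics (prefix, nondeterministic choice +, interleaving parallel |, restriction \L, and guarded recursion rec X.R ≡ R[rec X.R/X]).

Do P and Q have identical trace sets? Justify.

traces(P) = traces(Q)

P's transition system — 2 states:
  s0 = rec X. b.(a.0\{a})\{a} + b.X + b.(a.0\{a})\{a} :: -b-> s0, -b-> s1
  s1 = (a.0\{a})\{a} :: stopped
Q's transition system — 2 states:
  t0 = rec X. b.(a.0\{a})\{a} + b.X :: -b-> t0, -b-> t1
  t1 = (a.0\{a})\{a} :: stopped
Partition-refinement fixed point:
  B0 = {s0, t0}
  B1 = {s1, t1}
s0 ∈ B0, t0 ∈ B0 → same block
Bisimilar ⇒ trace-equivalent.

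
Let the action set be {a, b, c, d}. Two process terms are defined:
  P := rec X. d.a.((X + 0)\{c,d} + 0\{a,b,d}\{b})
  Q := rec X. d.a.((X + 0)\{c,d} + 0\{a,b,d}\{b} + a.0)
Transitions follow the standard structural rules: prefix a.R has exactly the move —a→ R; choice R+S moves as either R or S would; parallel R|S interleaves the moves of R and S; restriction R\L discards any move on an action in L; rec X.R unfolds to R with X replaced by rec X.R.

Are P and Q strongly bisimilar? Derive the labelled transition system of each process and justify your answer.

not bisimilar

Reachable graph of P (3 states):
  m0 = rec X. d.a.((X + 0)\{c,d} + 0\{a,b,d}\{b}) :: --d--▸ m1
  m1 = a.(((rec X. d.a.((X + 0)\{c,d} + 0\{a,b,d}\{b})) + 0)\{c,d} + 0\{a,b,d}\{b}) :: --a--▸ m2
  m2 = ((rec X. d.a.((X + 0)\{c,d} + 0\{a,b,d}\{b})) + 0)\{c,d} + 0\{a,b,d}\{b} :: ∅
Reachable graph of Q (4 states):
  n0 = rec X. d.a.((X + 0)\{c,d} + 0\{a,b,d}\{b} + a.0) :: --d--▸ n1
  n1 = a.(((rec X. d.a.((X + 0)\{c,d} + 0\{a,b,d}\{b} + a.0)) + 0)\{c,d} + 0\{a,b,d}\{b} + a.0) :: --a--▸ n2
  n2 = ((rec X. d.a.((X + 0)\{c,d} + 0\{a,b,d}\{b} + a.0)) + 0)\{c,d} + 0\{a,b,d}\{b} + a.0 :: --a--▸ n3
  n3 = 0 :: ∅
Partition-refinement fixed point:
  B0 = {m0}
  B1 = {m1, n2}
  B2 = {m2, n3}
  B3 = {n0}
  B4 = {n1}
m0 ∈ B0, n0 ∈ B3 → different blocks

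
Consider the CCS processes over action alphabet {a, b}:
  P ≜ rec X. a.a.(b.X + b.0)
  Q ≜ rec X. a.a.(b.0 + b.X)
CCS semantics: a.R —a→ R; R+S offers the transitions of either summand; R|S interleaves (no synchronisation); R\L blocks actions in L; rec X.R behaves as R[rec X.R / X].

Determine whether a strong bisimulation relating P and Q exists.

P's transition system — 4 states:
  s0 = rec X. a.a.(b.X + b.0) :: -a-> s1
  s1 = a.(b.(rec X. a.a.(b.X + b.0)) + b.0) :: -a-> s2
  s2 = b.(rec X. a.a.(b.X + b.0)) + b.0 :: -b-> s0, -b-> s3
  s3 = 0 :: ∅
Q's transition system — 4 states:
  t0 = rec X. a.a.(b.0 + b.X) :: -a-> t1
  t1 = a.(b.0 + b.(rec X. a.a.(b.0 + b.X))) :: -a-> t2
  t2 = b.0 + b.(rec X. a.a.(b.0 + b.X)) :: -b-> t0, -b-> t3
  t3 = 0 :: ∅
Coarsest stable partition (strong bisimilarity classes):
  B0 = {s0, t0}
  B1 = {s1, t1}
  B2 = {s2, t2}
  B3 = {s3, t3}
s0 ∈ B0, t0 ∈ B0 → same block

P ~ Q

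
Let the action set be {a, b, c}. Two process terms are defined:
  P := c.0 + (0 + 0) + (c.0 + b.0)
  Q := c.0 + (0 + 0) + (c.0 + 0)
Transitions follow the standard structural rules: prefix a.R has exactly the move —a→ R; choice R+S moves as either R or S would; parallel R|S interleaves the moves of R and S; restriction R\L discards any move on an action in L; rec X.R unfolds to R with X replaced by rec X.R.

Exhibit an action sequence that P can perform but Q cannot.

Reachable graph of P (2 states):
  u0 = c.0 + (0 + 0) + (c.0 + b.0) | =b=> u1, =c=> u1
  u1 = 0 | stopped
Reachable graph of Q (2 states):
  v0 = c.0 + (0 + 0) + (c.0 + 0) | =c=> v1
  v1 = 0 | stopped
Run σ = ⟨b⟩ on P: start {u0}
  step 1 (b): {u1}
  — P admits the full trace.
Run σ = ⟨b⟩ on Q: start {v0}
  step 1 (b): ∅ (Q stuck)

b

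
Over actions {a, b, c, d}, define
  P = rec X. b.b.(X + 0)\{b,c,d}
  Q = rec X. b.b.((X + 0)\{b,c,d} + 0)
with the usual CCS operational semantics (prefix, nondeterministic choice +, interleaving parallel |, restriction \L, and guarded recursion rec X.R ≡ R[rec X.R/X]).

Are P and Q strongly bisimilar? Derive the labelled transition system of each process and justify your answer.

P ~ Q

LTS(P): 3 reachable states
  s0 = rec X. b.b.(X + 0)\{b,c,d} has moves -b-> s1
  s1 = b.((rec X. b.b.(X + 0)\{b,c,d}) + 0)\{b,c,d} has moves -b-> s2
  s2 = ((rec X. b.b.(X + 0)\{b,c,d}) + 0)\{b,c,d} has moves ∅
LTS(Q): 3 reachable states
  t0 = rec X. b.b.((X + 0)\{b,c,d} + 0) has moves -b-> t1
  t1 = b.(((rec X. b.b.((X + 0)\{b,c,d} + 0)) + 0)\{b,c,d} + 0) has moves -b-> t2
  t2 = ((rec X. b.b.((X + 0)\{b,c,d} + 0)) + 0)\{b,c,d} + 0 has moves ∅
Coarsest stable partition (strong bisimilarity classes):
  B0 = {s0, t0}
  B1 = {s1, t1}
  B2 = {s2, t2}
s0 ∈ B0, t0 ∈ B0 → same block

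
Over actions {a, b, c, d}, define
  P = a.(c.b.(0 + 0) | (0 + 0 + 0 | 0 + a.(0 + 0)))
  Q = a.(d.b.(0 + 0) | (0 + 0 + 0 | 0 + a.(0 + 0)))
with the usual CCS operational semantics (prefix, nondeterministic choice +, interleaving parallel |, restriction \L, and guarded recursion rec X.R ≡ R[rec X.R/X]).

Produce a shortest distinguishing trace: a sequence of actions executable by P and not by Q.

Reachable graph of P (7 states):
  m0 = a.(c.b.(0 + 0) | (0 + 0 + 0 | 0 + a.(0 + 0))) | —a→ m1
  m1 = c.b.(0 + 0) | (0 + 0 + 0 | 0 + a.(0 + 0)) | —a→ m2, —c→ m3
  m2 = c.b.(0 + 0) | (0 + 0) | —c→ m4
  m3 = b.(0 + 0) | (0 + 0 + 0 | 0 + a.(0 + 0)) | —a→ m4, —b→ m5
  m4 = b.(0 + 0) | (0 + 0) | —b→ m6
  m5 = (0 + 0) | (0 + 0 + 0 | 0 + a.(0 + 0)) | —a→ m6
  m6 = (0 + 0) | (0 + 0) | deadlocked
Reachable graph of Q (7 states):
  n0 = a.(d.b.(0 + 0) | (0 + 0 + 0 | 0 + a.(0 + 0))) | —a→ n1
  n1 = d.b.(0 + 0) | (0 + 0 + 0 | 0 + a.(0 + 0)) | —a→ n2, —d→ n3
  n2 = d.b.(0 + 0) | (0 + 0) | —d→ n4
  n3 = b.(0 + 0) | (0 + 0 + 0 | 0 + a.(0 + 0)) | —a→ n4, —b→ n5
  n4 = b.(0 + 0) | (0 + 0) | —b→ n6
  n5 = (0 + 0) | (0 + 0 + 0 | 0 + a.(0 + 0)) | —a→ n6
  n6 = (0 + 0) | (0 + 0) | deadlocked
Run σ = ⟨ac⟩ on P: start {m0}
  after a @ step 1: {m1}
  after c @ step 2: {m3}
  — P admits the full trace.
Run σ = ⟨ac⟩ on Q: start {n0}
  after a @ step 1: {n1}
  after c @ step 2: ∅ (Q stuck)

ac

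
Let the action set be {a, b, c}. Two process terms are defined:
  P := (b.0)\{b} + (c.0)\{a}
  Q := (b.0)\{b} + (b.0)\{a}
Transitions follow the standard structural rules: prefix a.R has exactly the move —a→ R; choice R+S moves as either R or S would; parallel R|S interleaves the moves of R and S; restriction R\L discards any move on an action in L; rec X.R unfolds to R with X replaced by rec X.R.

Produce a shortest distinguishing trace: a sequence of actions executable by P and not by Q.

P's transition system — 2 states:
  s0 = (b.0)\{b} + (c.0)\{a} → —c→ s1
  s1 = 0\{a} → ∅
Q's transition system — 2 states:
  t0 = (b.0)\{b} + (b.0)\{a} → —b→ t1
  t1 = 0\{a} → ∅
Executing c from P (initial set {s0}):
  step 1 (c): {s1}
  P completes σ.
Executing c from Q (initial set {t0}):
  step 1 (c): no successor for Q

c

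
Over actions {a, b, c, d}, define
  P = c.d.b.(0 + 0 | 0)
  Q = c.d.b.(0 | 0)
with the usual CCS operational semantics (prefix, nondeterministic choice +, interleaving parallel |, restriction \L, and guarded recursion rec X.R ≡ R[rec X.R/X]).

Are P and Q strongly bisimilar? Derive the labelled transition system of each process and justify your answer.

LTS(P): 4 reachable states
  p0 = c.d.b.(0 + 0 | 0) :: ··c··> p1
  p1 = d.b.(0 + 0 | 0) :: ··d··> p2
  p2 = b.(0 + 0 | 0) :: ··b··> p3
  p3 = 0 + 0 | 0 :: (no moves)
LTS(Q): 4 reachable states
  q0 = c.d.b.(0 | 0) :: ··c··> q1
  q1 = d.b.(0 | 0) :: ··d··> q2
  q2 = b.(0 | 0) :: ··b··> q3
  q3 = 0 | 0 :: (no moves)
Partition-refinement fixed point:
  B0 = {p0, q0}
  B1 = {p1, q1}
  B2 = {p2, q2}
  B3 = {p3, q3}
p0 ∈ B0, q0 ∈ B0 → same block

P ~ Q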